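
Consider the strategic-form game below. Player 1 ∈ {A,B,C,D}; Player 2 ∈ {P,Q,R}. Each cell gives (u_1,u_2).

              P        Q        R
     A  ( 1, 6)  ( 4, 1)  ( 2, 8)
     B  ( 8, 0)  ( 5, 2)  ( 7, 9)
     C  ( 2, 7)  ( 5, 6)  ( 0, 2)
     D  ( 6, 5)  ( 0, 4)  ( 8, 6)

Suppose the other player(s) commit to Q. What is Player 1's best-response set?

u_1(A vs Q) = 4
u_1(B vs Q) = 5
u_1(C vs Q) = 5
u_1(D vs Q) = 0
max payoff 5 at {B,C}

argmax u_1 = {B,C}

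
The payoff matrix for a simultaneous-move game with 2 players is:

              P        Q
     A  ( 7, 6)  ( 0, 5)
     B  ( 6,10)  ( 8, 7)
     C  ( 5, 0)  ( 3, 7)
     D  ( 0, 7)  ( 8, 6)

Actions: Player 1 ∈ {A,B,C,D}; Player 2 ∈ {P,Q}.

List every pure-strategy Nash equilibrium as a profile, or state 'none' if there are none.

(A,P): NE
(A,Q): not NE [P1→D gives 8>0; P2→P gives 6>5]
(B,P): not NE [P1→A gives 7>6]
(B,Q): not NE [P2→P gives 10>7]
(C,P): not NE [P1→A gives 7>5; P2→Q gives 7>0]
(C,Q): not NE [P1→D gives 8>3]
(D,P): not NE [P1→A gives 7>0]
(D,Q): not NE [P2→P gives 7>6]

NE set: (A,P)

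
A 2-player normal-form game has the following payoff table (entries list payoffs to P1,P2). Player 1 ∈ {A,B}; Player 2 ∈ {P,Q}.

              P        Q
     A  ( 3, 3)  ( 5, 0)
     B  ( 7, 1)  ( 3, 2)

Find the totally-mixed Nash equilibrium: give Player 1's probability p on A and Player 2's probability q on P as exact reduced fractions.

P1 mixes 1/4 on A; P2 mixes 1/3 on P

P1 indiff ⇒ q·3+(1-q)·5 = q·7+(1-q)·3 ⇒ q(-4) = (1-q)(-2) ⇒ q = 1/3
P2 indiff ⇒ p·3+(1-p)·1 = p·0+(1-p)·2 ⇒ p(3) = (1-p)(1) ⇒ p = 1/4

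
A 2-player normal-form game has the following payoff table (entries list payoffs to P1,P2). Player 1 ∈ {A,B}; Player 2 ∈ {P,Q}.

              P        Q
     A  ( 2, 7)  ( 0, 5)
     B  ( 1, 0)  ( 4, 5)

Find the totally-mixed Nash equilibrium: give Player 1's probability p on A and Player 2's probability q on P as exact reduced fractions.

P1 indiff ⇒ q·2+(1-q)·0 = q·1+(1-q)·4 ⇒ q(1) = (1-q)(4) ⇒ q = 4/5
P2 indiff ⇒ p·7+(1-p)·0 = p·5+(1-p)·5 ⇒ p(2) = (1-p)(5) ⇒ p = 5/7

(p,q) = (5/7, 4/5)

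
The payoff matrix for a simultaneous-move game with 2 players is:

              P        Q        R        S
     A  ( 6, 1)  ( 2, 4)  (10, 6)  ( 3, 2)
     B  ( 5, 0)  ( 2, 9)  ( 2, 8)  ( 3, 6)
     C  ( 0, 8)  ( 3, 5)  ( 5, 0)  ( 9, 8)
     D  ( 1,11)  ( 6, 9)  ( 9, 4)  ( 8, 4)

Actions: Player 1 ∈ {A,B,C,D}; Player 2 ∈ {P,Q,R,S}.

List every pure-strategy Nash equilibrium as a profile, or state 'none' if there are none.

PSNE = {(A,R), (C,S)}

(A,P): not NE [P2→R gives 6>1]
(A,Q): not NE [P1→D gives 6>2; P2→R gives 6>4]
(A,R): NE
(A,S): not NE [P1→C gives 9>3; P2→R gives 6>2]
(B,P): not NE [P1→A gives 6>5; P2→Q gives 9>0]
(B,Q): not NE [P1→D gives 6>2]
(B,R): not NE [P1→A gives 10>2; P2→Q gives 9>8]
(B,S): not NE [P1→C gives 9>3; P2→Q gives 9>6]
(C,P): not NE [P1→A gives 6>0]
(C,Q): not NE [P1→D gives 6>3; P2→S gives 8>5]
(C,R): not NE [P1→A gives 10>5; P2→S gives 8>0]
(C,S): NE
(D,P): not NE [P1→A gives 6>1]
(D,Q): not NE [P2→P gives 11>9]
(D,R): not NE [P1→A gives 10>9; P2→P gives 11>4]
(D,S): not NE [P1→C gives 9>8; P2→P gives 11>4]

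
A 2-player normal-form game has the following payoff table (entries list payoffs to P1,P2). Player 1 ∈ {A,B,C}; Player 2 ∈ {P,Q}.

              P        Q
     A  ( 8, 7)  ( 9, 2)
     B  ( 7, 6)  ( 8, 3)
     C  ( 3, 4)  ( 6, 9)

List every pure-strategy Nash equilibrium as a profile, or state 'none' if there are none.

NE set: (A,P)

(A,P): NE
(A,Q): not NE [P2→P gives 7>2]
(B,P): not NE [P1→A gives 8>7]
(B,Q): not NE [P1→A gives 9>8; P2→P gives 6>3]
(C,P): not NE [P1→A gives 8>3; P2→Q gives 9>4]
(C,Q): not NE [P1→A gives 9>6]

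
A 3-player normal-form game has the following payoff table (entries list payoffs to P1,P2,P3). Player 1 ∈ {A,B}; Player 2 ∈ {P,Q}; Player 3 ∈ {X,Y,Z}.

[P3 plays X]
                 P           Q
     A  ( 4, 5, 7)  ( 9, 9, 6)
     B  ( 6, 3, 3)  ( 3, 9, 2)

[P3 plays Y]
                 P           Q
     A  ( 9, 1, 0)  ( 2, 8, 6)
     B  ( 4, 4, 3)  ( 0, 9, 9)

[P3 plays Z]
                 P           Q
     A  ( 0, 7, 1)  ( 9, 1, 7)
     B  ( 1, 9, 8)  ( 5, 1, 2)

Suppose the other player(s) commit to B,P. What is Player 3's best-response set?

BR_3 = {Z}

u_3(X vs B,P) = 3
u_3(Y vs B,P) = 3
u_3(Z vs B,P) = 8
max payoff 8 at {Z}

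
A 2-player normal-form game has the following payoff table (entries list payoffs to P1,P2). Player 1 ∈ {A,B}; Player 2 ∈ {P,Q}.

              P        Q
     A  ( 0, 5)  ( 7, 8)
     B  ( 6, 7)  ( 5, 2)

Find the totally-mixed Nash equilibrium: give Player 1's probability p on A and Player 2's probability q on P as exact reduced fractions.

P1 indiff ⇒ q·0+(1-q)·7 = q·6+(1-q)·5 ⇒ q(-6) = (1-q)(-2) ⇒ q = 1/4
P2 indiff ⇒ p·5+(1-p)·7 = p·8+(1-p)·2 ⇒ p(-3) = (1-p)(-5) ⇒ p = 5/8

(p,q) = (5/8, 1/4)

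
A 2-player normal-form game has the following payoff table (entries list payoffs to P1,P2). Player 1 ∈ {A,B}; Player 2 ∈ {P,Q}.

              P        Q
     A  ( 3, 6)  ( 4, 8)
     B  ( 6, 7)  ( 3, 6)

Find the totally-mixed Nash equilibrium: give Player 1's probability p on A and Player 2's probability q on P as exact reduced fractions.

P1 indiff ⇒ q·3+(1-q)·4 = q·6+(1-q)·3 ⇒ q(-3) = (1-q)(-1) ⇒ q = 1/4
P2 indiff ⇒ p·6+(1-p)·7 = p·8+(1-p)·6 ⇒ p(-2) = (1-p)(-1) ⇒ p = 1/3

(p,q) = (1/3, 1/4)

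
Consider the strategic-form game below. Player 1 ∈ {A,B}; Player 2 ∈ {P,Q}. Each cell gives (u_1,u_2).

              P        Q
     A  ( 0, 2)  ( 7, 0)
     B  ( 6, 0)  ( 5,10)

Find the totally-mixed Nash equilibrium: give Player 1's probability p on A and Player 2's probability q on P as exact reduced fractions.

(p,q) = (5/6, 1/4)

P1 indiff ⇒ q·0+(1-q)·7 = q·6+(1-q)·5 ⇒ q(-6) = (1-q)(-2) ⇒ q = 1/4
P2 indiff ⇒ p·2+(1-p)·0 = p·0+(1-p)·10 ⇒ p(2) = (1-p)(10) ⇒ p = 5/6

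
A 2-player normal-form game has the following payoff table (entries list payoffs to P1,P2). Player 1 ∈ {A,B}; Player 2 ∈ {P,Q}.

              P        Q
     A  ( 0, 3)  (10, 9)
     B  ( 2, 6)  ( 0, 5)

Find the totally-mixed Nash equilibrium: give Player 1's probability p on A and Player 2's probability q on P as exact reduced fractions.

P1 mixes 1/7 on A; P2 mixes 5/6 on P

P1 indiff ⇒ q·0+(1-q)·10 = q·2+(1-q)·0 ⇒ q(-2) = (1-q)(-10) ⇒ q = 5/6
P2 indiff ⇒ p·3+(1-p)·6 = p·9+(1-p)·5 ⇒ p(-6) = (1-p)(-1) ⇒ p = 1/7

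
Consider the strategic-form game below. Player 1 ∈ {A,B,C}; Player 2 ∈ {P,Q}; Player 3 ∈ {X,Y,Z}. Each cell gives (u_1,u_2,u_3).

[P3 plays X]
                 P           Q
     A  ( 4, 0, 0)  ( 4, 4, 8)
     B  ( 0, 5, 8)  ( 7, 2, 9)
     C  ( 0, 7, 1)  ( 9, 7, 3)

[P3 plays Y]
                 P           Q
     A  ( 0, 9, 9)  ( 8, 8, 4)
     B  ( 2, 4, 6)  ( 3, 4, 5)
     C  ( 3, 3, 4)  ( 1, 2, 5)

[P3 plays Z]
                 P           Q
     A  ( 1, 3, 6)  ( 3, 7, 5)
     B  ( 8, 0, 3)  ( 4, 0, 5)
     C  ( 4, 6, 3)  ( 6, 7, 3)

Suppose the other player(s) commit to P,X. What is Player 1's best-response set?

u_1(A vs P,X) = 4
u_1(B vs P,X) = 0
u_1(C vs P,X) = 0
max payoff 4 at {A}

BR_1 = {A}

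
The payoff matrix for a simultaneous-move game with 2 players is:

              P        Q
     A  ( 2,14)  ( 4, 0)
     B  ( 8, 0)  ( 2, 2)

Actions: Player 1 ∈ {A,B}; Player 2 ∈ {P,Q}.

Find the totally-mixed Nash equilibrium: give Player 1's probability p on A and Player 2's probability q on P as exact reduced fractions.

(p,q) = (1/8, 1/4)

P1 indiff ⇒ q·2+(1-q)·4 = q·8+(1-q)·2 ⇒ q(-6) = (1-q)(-2) ⇒ q = 1/4
P2 indiff ⇒ p·14+(1-p)·0 = p·0+(1-p)·2 ⇒ p(14) = (1-p)(2) ⇒ p = 1/8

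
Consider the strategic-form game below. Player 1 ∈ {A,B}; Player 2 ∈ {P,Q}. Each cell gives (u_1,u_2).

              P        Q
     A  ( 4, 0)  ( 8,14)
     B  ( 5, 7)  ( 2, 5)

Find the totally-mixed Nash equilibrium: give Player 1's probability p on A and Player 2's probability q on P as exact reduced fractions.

P1 mixes 1/8 on A; P2 mixes 6/7 on P

P1 indiff ⇒ q·4+(1-q)·8 = q·5+(1-q)·2 ⇒ q(-1) = (1-q)(-6) ⇒ q = 6/7
P2 indiff ⇒ p·0+(1-p)·7 = p·14+(1-p)·5 ⇒ p(-14) = (1-p)(-2) ⇒ p = 1/8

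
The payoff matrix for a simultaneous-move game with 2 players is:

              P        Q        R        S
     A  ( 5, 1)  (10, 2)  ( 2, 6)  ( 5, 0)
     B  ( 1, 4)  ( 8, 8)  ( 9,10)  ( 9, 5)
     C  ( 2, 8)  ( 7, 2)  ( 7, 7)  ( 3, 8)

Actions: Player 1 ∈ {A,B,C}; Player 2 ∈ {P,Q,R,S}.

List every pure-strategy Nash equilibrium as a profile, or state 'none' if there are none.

Nash profiles: (B,R)

(A,P): not NE [P2→R gives 6>1]
(A,Q): not NE [P2→R gives 6>2]
(A,R): not NE [P1→B gives 9>2]
(A,S): not NE [P1→B gives 9>5; P2→R gives 6>0]
(B,P): not NE [P1→A gives 5>1; P2→R gives 10>4]
(B,Q): not NE [P1→A gives 10>8; P2→R gives 10>8]
(B,R): NE
(B,S): not NE [P2→R gives 10>5]
(C,P): not NE [P1→A gives 5>2]
(C,Q): not NE [P1→A gives 10>7; P2→S gives 8>2]
(C,R): not NE [P1→B gives 9>7; P2→S gives 8>7]
(C,S): not NE [P1→B gives 9>3]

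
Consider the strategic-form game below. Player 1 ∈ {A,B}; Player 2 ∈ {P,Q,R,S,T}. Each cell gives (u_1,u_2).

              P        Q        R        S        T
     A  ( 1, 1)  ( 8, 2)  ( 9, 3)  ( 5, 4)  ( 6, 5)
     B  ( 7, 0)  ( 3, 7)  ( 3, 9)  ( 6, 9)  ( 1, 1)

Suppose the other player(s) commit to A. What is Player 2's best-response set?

u_2(P vs A) = 1
u_2(Q vs A) = 2
u_2(R vs A) = 3
u_2(S vs A) = 4
u_2(T vs A) = 5
max payoff 5 at {T}

BR_2 = {T}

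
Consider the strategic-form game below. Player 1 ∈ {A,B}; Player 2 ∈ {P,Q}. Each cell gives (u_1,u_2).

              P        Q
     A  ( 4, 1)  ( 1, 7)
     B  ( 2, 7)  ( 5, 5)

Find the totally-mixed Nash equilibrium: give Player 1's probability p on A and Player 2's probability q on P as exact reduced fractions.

p=1/4, q=2/3

P1 indiff ⇒ q·4+(1-q)·1 = q·2+(1-q)·5 ⇒ q(2) = (1-q)(4) ⇒ q = 2/3
P2 indiff ⇒ p·1+(1-p)·7 = p·7+(1-p)·5 ⇒ p(-6) = (1-p)(-2) ⇒ p = 1/4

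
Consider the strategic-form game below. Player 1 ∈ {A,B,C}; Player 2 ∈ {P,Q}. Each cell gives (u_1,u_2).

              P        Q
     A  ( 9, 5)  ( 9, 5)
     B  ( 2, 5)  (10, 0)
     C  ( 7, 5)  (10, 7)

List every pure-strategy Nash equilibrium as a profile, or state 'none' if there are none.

NE set: (A,P), (C,Q)

(A,P): NE
(A,Q): not NE [P1→C gives 10>9]
(B,P): not NE [P1→A gives 9>2]
(B,Q): not NE [P2→P gives 5>0]
(C,P): not NE [P1→A gives 9>7; P2→Q gives 7>5]
(C,Q): NE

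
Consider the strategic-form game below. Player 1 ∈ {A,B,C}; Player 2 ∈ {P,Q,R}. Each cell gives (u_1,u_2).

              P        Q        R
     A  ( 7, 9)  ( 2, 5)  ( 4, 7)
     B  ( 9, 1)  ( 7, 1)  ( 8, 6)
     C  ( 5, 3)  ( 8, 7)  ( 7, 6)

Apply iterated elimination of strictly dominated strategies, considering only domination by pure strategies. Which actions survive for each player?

P1 drop A (B beats it: P:9>7 Q:7>2 R:8>4)
P2 drop P (R beats it: B:6>1 C:6>3)
P1→{B,C} P2→{Q,R}

Remaining: P1:{B,C} P2:{Q,R}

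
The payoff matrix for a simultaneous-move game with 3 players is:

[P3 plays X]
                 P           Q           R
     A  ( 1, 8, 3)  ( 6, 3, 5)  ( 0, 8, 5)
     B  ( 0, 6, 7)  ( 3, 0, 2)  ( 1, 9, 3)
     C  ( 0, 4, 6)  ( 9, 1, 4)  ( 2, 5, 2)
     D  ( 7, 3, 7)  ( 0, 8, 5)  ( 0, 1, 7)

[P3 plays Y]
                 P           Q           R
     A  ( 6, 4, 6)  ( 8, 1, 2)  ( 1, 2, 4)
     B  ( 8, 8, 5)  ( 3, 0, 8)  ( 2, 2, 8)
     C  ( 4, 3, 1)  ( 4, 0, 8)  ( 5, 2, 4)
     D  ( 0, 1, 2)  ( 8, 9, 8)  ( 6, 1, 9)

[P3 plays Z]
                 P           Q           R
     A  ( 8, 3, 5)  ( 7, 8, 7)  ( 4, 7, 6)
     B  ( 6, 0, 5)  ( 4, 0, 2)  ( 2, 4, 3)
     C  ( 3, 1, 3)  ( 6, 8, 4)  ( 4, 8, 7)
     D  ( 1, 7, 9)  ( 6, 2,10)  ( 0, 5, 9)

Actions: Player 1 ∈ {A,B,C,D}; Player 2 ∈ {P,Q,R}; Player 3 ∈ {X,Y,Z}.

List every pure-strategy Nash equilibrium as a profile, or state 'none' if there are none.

(A,P,X): not NE [P1→D gives 7>1; P3→Y gives 6>3]
(A,P,Y): not NE [P1→B gives 8>6]
(A,P,Z): not NE [P2→Q gives 8>3; P3→Y gives 6>5]
(A,Q,X): not NE [P1→C gives 9>6; P2→R gives 8>3; P3→Z gives 7>5]
(A,Q,Y): not NE [P2→P gives 4>1; P3→Z gives 7>2]
(A,Q,Z): NE
(A,R,X): not NE [P1→C gives 2>0; P3→Z gives 6>5]
(A,R,Y): not NE [P1→D gives 6>1; P2→P gives 4>2; P3→Z gives 6>4]
(A,R,Z): not NE [P2→Q gives 8>7]
(B,P,X): not NE [P1→D gives 7>0; P2→R gives 9>6]
(B,P,Y): not NE [P3→X gives 7>5]
(B,P,Z): not NE [P1→A gives 8>6; P2→R gives 4>0; P3→X gives 7>5]
(B,Q,X): not NE [P1→C gives 9>3; P2→R gives 9>0; P3→Y gives 8>2]
(B,Q,Y): not NE [P1→D gives 8>3; P2→P gives 8>0]
(B,Q,Z): not NE [P1→A gives 7>4; P2→R gives 4>0; P3→Y gives 8>2]
(B,R,X): not NE [P1→C gives 2>1; P3→Y gives 8>3]
(B,R,Y): not NE [P1→D gives 6>2; P2→P gives 8>2]
(B,R,Z): not NE [P1→C gives 4>2; P3→Y gives 8>3]
(C,P,X): not NE [P1→D gives 7>0; P2→R gives 5>4]
(C,P,Y): not NE [P1→B gives 8>4; P3→X gives 6>1]
(C,P,Z): not NE [P1→A gives 8>3; P2→R gives 8>1; P3→X gives 6>3]
(C,Q,X): not NE [P2→R gives 5>1; P3→Y gives 8>4]
(C,Q,Y): not NE [P1→D gives 8>4; P2→P gives 3>0]
(C,Q,Z): not NE [P1→A gives 7>6; P3→Y gives 8>4]
(C,R,X): not NE [P3→Z gives 7>2]
(C,R,Y): not NE [P1→D gives 6>5; P2→P gives 3>2; P3→Z gives 7>4]
(C,R,Z): NE
(D,P,X): not NE [P2→Q gives 8>3; P3→Z gives 9>7]
(D,P,Y): not NE [P1→B gives 8>0; P2→Q gives 9>1; P3→Z gives 9>2]
(D,P,Z): not NE [P1→A gives 8>1]
(D,Q,X): not NE [P1→C gives 9>0; P3→Z gives 10>5]
(D,Q,Y): not NE [P3→Z gives 10>8]
(D,Q,Z): not NE [P1→A gives 7>6; P2→P gives 7>2]
(D,R,X): not NE [P1→C gives 2>0; P2→Q gives 8>1; P3→Z gives 9>7]
(D,R,Y): not NE [P2→Q gives 9>1]
(D,R,Z): not NE [P1→C gives 4>0; P2→P gives 7>5]

NE set: (A,Q,Z), (C,R,Z)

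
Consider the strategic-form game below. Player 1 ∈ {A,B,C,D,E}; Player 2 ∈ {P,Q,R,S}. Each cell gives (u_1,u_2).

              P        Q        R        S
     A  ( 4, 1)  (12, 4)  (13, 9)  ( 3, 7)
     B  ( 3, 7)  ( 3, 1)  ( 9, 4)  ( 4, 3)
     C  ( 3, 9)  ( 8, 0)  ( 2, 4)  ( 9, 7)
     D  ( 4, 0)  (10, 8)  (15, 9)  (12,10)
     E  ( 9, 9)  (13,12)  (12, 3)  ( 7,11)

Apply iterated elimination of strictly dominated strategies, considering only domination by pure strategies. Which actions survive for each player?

P1 drop B (D beats it: P:4>3 Q:10>3 R:15>9 S:12>4)
P1 drop C (D beats it: P:4>3 Q:10>8 R:15>2 S:12>9)
P2 drop P (Q beats it: A:4>1 D:8>0 E:12>9)
P1→{A,D,E} P2→{Q,R,S}

Remaining: P1:{A,D,E} P2:{Q,R,S}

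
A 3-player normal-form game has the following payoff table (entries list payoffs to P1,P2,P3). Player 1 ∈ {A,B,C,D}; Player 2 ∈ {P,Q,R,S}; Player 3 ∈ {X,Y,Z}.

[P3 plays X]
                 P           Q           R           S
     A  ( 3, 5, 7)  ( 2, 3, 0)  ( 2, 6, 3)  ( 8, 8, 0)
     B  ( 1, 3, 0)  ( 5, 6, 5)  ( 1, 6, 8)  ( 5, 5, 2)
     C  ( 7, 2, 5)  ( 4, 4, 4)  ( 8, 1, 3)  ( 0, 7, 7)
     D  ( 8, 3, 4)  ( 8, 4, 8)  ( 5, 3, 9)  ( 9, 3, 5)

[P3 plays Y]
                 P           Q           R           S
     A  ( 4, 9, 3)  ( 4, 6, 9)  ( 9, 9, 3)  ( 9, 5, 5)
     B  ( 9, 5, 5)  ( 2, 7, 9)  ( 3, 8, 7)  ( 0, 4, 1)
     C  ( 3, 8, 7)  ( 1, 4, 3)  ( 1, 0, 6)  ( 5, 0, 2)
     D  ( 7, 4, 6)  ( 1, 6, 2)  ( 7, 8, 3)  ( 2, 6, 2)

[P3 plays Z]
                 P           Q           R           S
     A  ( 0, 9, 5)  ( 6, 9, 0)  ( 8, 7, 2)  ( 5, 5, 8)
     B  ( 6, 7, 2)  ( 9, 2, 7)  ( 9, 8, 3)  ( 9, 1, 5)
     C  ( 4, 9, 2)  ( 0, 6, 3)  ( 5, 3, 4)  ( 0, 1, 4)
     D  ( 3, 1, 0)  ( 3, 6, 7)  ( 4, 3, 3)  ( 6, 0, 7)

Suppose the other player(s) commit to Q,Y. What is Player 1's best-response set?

P1 best: {A}

u_1(A vs Q,Y) = 4
u_1(B vs Q,Y) = 2
u_1(C vs Q,Y) = 1
u_1(D vs Q,Y) = 1
max payoff 4 at {A}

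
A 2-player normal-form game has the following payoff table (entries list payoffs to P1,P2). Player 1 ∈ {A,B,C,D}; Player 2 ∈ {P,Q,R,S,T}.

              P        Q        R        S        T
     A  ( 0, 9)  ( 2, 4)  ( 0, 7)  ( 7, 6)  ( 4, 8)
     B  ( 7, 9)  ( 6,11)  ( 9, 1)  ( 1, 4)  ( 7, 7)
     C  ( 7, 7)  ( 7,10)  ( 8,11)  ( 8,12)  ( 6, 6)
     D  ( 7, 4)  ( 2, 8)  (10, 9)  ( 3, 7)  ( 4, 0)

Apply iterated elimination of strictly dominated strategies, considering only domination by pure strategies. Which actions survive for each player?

P1 drop A (C beats it: P:7>0 Q:7>2 R:8>0 S:8>7 T:6>4)
P2 drop P (Q beats it: B:11>9 C:10>7 D:8>4)
P2 drop T (Q beats it: B:11>7 C:10>6 D:8>0)
P1→{B,C,D} P2→{Q,R,S}

Survivors P1:{B,C,D} P2:{Q,R,S}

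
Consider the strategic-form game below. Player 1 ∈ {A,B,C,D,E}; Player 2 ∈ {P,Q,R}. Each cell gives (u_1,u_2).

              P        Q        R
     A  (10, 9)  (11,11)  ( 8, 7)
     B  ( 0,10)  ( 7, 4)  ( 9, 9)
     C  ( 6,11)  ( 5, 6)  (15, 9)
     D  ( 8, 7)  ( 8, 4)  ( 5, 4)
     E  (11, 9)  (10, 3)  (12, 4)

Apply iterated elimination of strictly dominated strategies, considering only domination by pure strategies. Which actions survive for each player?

IESDS → P1:{A,E} P2:{P,Q}

P1 drop B (E beats it: P:11>0 Q:10>7 R:12>9)
P1 drop D (A beats it: P:10>8 Q:11>8 R:8>5)
P2 drop R (P beats it: A:9>7 C:11>9 E:9>4)
P1 drop C (A beats it: P:10>6 Q:11>5)
P1→{A,E} P2→{P,Q}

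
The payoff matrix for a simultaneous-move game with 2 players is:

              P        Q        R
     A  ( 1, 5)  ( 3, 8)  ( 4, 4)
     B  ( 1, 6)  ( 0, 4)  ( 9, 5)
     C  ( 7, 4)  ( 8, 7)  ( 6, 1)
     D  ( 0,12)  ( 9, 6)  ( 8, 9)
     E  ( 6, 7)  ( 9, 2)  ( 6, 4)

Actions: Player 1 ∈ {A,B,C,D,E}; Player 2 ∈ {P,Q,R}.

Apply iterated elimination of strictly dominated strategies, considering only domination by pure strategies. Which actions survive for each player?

Remaining: P1:{C,D,E} P2:{P,Q}

P1 drop A (C beats it: P:7>1 Q:8>3 R:6>4)
P2 drop R (P beats it: B:6>5 C:4>1 D:12>9 E:7>4)
P1 drop B (C beats it: P:7>1 Q:8>0)
P1→{C,D,E} P2→{P,Q}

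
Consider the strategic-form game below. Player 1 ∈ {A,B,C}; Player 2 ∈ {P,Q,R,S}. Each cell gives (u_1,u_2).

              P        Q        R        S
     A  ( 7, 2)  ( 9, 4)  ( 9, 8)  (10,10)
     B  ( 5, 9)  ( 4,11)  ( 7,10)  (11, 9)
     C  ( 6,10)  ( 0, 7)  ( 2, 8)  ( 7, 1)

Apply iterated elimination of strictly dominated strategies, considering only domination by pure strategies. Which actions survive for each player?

Survivors P1:{A,B} P2:{Q,R,S}

P1 drop C (A beats it: P:7>6 Q:9>0 R:9>2 S:10>7)
P2 drop P (Q beats it: A:4>2 B:11>9)
P1→{A,B} P2→{Q,R,S}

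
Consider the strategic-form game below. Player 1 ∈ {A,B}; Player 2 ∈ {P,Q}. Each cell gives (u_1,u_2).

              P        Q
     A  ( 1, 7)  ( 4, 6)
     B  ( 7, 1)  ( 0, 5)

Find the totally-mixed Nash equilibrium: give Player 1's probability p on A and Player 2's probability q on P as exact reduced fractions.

P1 mixes 4/5 on A; P2 mixes 2/5 on P

P1 indiff ⇒ q·1+(1-q)·4 = q·7+(1-q)·0 ⇒ q(-6) = (1-q)(-4) ⇒ q = 2/5
P2 indiff ⇒ p·7+(1-p)·1 = p·6+(1-p)·5 ⇒ p(1) = (1-p)(4) ⇒ p = 4/5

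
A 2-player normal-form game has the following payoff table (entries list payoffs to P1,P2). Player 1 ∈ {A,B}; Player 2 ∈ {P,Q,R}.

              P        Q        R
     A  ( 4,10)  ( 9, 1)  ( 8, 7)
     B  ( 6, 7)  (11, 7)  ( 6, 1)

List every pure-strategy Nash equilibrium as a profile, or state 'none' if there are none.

PSNE = {(B,P), (B,Q)}

(A,P): not NE [P1→B gives 6>4]
(A,Q): not NE [P1→B gives 11>9; P2→P gives 10>1]
(A,R): not NE [P2→P gives 10>7]
(B,P): NE
(B,Q): NE
(B,R): not NE [P1→A gives 8>6; P2→Q gives 7>1]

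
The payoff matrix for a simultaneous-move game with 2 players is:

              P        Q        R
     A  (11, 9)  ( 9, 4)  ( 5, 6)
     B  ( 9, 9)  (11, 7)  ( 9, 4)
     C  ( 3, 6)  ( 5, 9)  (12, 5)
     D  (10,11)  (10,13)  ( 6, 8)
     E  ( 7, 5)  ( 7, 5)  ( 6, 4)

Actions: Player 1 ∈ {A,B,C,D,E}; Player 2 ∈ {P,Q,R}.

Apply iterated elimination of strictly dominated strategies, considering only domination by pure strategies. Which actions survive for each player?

Remaining: P1:{A,B,D} P2:{P,Q}

P1 drop E (B beats it: P:9>7 Q:11>7 R:9>6)
P2 drop R (P beats it: A:9>6 B:9>4 C:6>5 D:11>8)
P1 drop C (A beats it: P:11>3 Q:9>5)
P1→{A,B,D} P2→{P,Q}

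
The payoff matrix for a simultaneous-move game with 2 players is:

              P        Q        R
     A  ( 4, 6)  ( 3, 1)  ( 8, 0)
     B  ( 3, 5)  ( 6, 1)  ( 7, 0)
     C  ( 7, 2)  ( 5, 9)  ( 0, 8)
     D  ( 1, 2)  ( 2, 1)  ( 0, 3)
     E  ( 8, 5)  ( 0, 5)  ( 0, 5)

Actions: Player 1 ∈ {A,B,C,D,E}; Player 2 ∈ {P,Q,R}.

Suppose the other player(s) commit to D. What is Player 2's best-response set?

argmax u_2 = {R}

u_2(P vs D) = 2
u_2(Q vs D) = 1
u_2(R vs D) = 3
max payoff 3 at {R}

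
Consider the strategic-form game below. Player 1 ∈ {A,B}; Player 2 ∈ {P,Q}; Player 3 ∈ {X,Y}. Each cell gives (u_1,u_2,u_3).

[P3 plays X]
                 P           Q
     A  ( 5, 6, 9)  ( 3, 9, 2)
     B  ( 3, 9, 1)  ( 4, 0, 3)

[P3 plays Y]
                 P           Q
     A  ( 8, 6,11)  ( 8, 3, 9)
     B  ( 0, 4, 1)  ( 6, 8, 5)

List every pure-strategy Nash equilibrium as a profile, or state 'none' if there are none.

(A,P,X): not NE [P2→Q gives 9>6; P3→Y gives 11>9]
(A,P,Y): NE
(A,Q,X): not NE [P1→B gives 4>3; P3→Y gives 9>2]
(A,Q,Y): not NE [P2→P gives 6>3]
(B,P,X): not NE [P1→A gives 5>3]
(B,P,Y): not NE [P1→A gives 8>0; P2→Q gives 8>4]
(B,Q,X): not NE [P2→P gives 9>0; P3→Y gives 5>3]
(B,Q,Y): not NE [P1→A gives 8>6]

NE set: (A,P,Y)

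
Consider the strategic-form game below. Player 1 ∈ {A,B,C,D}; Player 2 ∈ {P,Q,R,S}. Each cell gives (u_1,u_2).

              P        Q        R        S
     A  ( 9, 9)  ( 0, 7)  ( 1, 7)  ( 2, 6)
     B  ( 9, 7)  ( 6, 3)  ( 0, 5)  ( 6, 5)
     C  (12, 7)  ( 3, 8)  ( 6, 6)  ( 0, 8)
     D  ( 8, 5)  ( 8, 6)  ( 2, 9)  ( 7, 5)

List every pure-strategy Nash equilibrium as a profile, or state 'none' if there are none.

(A,P): not NE [P1→C gives 12>9]
(A,Q): not NE [P1→D gives 8>0; P2→P gives 9>7]
(A,R): not NE [P1→C gives 6>1; P2→P gives 9>7]
(A,S): not NE [P1→D gives 7>2; P2→P gives 9>6]
(B,P): not NE [P1→C gives 12>9]
(B,Q): not NE [P1→D gives 8>6; P2→P gives 7>3]
(B,R): not NE [P1→C gives 6>0; P2→P gives 7>5]
(B,S): not NE [P1→D gives 7>6; P2→P gives 7>5]
(C,P): not NE [P2→S gives 8>7]
(C,Q): not NE [P1→D gives 8>3]
(C,R): not NE [P2→S gives 8>6]
(C,S): not NE [P1→D gives 7>0]
(D,P): not NE [P1→C gives 12>8; P2→R gives 9>5]
(D,Q): not NE [P2→R gives 9>6]
(D,R): not NE [P1→C gives 6>2]
(D,S): not NE [P2→R gives 9>5]

Equilibria: none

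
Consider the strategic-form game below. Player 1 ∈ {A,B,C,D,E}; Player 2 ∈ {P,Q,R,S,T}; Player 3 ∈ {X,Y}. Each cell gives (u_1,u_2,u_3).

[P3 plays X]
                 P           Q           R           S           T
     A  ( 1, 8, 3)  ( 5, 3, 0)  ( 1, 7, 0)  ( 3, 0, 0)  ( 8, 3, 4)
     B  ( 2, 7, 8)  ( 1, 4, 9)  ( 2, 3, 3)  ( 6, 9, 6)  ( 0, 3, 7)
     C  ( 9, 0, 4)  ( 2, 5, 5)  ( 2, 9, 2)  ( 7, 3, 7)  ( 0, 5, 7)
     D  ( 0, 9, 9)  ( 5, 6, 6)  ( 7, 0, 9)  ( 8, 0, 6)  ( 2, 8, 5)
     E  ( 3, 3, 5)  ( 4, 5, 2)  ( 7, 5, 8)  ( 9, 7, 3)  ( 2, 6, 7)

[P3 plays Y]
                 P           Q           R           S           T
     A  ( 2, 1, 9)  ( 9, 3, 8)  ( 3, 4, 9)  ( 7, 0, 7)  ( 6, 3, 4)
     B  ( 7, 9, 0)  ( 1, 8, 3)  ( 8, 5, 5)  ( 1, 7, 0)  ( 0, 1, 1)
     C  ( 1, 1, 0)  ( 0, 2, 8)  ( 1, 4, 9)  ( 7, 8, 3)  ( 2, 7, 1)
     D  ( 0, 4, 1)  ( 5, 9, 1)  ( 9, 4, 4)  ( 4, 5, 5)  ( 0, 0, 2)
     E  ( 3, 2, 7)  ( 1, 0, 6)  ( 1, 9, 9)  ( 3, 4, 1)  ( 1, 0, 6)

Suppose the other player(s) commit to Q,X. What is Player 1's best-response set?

u_1(A vs Q,X) = 5
u_1(B vs Q,X) = 1
u_1(C vs Q,X) = 2
u_1(D vs Q,X) = 5
u_1(E vs Q,X) = 4
max payoff 5 at {A,D}

BR_1 = {A,D}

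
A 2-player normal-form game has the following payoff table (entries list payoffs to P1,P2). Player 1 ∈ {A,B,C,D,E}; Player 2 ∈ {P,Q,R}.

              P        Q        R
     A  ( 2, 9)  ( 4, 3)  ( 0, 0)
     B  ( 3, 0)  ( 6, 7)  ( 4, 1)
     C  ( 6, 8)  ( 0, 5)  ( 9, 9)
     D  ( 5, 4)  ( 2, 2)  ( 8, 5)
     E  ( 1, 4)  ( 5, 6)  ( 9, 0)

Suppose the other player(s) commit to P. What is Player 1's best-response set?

u_1(A vs P) = 2
u_1(B vs P) = 3
u_1(C vs P) = 6
u_1(D vs P) = 5
u_1(E vs P) = 1
max payoff 6 at {C}

P1 best: {C}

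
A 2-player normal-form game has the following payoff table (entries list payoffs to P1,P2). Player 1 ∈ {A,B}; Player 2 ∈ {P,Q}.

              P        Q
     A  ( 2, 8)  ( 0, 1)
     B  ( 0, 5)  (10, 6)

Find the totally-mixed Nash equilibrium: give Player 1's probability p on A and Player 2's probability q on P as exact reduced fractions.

P1 indiff ⇒ q·2+(1-q)·0 = q·0+(1-q)·10 ⇒ q(2) = (1-q)(10) ⇒ q = 5/6
P2 indiff ⇒ p·8+(1-p)·5 = p·1+(1-p)·6 ⇒ p(7) = (1-p)(1) ⇒ p = 1/8

p=1/8, q=5/6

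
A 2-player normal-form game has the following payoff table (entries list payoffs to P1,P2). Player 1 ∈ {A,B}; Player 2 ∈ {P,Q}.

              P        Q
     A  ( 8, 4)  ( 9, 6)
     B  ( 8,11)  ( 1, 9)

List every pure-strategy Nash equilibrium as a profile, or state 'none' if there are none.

NE set: (A,Q), (B,P)

(A,P): not NE [P2→Q gives 6>4]
(A,Q): NE
(B,P): NE
(B,Q): not NE [P1→A gives 9>1; P2→P gives 11>9]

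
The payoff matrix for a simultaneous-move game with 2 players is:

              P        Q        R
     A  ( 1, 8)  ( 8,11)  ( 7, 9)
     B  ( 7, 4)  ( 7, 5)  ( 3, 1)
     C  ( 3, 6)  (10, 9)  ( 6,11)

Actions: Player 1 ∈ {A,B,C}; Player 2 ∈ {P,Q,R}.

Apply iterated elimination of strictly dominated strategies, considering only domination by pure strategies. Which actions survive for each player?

P2 drop P (Q beats it: A:11>8 B:5>4 C:9>6)
P1 drop B (A beats it: Q:8>7 R:7>3)
P1→{A,C} P2→{Q,R}

Remaining: P1:{A,C} P2:{Q,R}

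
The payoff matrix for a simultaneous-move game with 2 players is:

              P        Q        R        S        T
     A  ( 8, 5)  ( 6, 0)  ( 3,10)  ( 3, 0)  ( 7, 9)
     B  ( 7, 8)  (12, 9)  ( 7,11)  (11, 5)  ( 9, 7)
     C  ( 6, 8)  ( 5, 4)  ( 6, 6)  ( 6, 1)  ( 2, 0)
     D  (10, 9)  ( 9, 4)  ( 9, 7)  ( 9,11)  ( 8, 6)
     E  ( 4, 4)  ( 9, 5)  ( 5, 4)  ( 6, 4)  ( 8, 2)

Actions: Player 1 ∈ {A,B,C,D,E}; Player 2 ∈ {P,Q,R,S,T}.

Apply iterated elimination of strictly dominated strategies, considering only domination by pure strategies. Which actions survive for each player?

Survivors P1:{B,D} P2:{P,R,S}

P1 drop A (D beats it: P:10>8 Q:9>6 R:9>3 S:9>3 T:8>7)
P1 drop C (B beats it: P:7>6 Q:12>5 R:7>6 S:11>6 T:9>2)
P1 drop E (B beats it: P:7>4 Q:12>9 R:7>5 S:11>6 T:9>8)
P2 drop Q (R beats it: B:11>9 D:7>4)
P2 drop T (P beats it: B:8>7 D:9>6)
P1→{B,D} P2→{P,R,S}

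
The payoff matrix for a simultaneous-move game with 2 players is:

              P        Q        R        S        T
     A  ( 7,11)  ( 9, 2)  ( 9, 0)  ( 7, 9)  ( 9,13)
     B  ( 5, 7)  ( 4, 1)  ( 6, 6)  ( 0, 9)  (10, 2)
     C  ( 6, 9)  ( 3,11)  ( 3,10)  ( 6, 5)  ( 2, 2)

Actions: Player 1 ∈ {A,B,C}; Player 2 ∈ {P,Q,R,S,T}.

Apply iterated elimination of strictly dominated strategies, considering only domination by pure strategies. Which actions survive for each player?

P1 drop C (A beats it: P:7>6 Q:9>3 R:9>3 S:7>6 T:9>2)
P2 drop Q (P beats it: A:11>2 B:7>1)
P2 drop R (P beats it: A:11>0 B:7>6)
P1→{A,B} P2→{P,S,T}

Remaining: P1:{A,B} P2:{P,S,T}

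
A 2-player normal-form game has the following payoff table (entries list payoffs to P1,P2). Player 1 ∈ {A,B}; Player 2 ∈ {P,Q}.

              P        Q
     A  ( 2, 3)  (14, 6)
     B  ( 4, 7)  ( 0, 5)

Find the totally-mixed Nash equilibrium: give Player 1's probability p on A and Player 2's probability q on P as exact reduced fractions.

P1 mixes 2/5 on A; P2 mixes 7/8 on P

P1 indiff ⇒ q·2+(1-q)·14 = q·4+(1-q)·0 ⇒ q(-2) = (1-q)(-14) ⇒ q = 7/8
P2 indiff ⇒ p·3+(1-p)·7 = p·6+(1-p)·5 ⇒ p(-3) = (1-p)(-2) ⇒ p = 2/5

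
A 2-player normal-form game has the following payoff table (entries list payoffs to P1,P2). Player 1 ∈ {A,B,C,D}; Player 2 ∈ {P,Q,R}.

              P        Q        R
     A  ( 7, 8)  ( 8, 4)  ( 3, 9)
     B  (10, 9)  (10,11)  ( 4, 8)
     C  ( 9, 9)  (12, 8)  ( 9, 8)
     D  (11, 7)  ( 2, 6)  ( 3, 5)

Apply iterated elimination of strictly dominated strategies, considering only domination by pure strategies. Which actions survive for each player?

IESDS → P1:{B,C,D} P2:{P,Q}

P1 drop A (B beats it: P:10>7 Q:10>8 R:4>3)
P2 drop R (P beats it: B:9>8 C:9>8 D:7>5)
P1→{B,C,D} P2→{P,Q}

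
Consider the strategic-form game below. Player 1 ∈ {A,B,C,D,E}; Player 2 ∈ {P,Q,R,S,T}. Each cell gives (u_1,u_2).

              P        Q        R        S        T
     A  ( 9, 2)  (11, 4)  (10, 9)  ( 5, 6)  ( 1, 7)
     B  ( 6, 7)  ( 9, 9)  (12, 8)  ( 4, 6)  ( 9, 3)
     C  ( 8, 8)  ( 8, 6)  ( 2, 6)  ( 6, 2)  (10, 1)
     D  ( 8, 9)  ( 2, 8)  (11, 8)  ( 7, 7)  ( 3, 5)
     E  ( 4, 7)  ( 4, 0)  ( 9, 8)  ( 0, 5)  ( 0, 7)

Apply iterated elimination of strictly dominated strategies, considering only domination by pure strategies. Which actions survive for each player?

Remaining: P1:{A,B,D} P2:{P,Q,R}

P1 drop E (A beats it: P:9>4 Q:11>4 R:10>9 S:5>0 T:1>0)
P2 drop S (R beats it: A:9>6 B:8>6 C:6>2 D:8>7)
P2 drop T (R beats it: A:9>7 B:8>3 C:6>1 D:8>5)
P1 drop C (A beats it: P:9>8 Q:11>8 R:10>2)
P1→{A,B,D} P2→{P,Q,R}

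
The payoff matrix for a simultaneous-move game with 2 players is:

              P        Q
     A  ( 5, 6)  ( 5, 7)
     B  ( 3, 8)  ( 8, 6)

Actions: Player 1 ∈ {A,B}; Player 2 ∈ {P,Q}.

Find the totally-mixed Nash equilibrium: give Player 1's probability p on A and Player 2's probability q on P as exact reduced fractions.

P1 indiff ⇒ q·5+(1-q)·5 = q·3+(1-q)·8 ⇒ q(2) = (1-q)(3) ⇒ q = 3/5
P2 indiff ⇒ p·6+(1-p)·8 = p·7+(1-p)·6 ⇒ p(-1) = (1-p)(-2) ⇒ p = 2/3

p=2/3, q=3/5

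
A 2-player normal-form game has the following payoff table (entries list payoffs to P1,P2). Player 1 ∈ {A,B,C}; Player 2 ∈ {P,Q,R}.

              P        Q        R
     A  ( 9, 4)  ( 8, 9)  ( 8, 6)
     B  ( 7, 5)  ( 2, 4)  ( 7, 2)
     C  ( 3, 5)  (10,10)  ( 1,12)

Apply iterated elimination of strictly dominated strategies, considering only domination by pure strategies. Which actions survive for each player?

P1 drop B (A beats it: P:9>7 Q:8>2 R:8>7)
P2 drop P (Q beats it: A:9>4 C:10>5)
P1→{A,C} P2→{Q,R}

Survivors P1:{A,C} P2:{Q,R}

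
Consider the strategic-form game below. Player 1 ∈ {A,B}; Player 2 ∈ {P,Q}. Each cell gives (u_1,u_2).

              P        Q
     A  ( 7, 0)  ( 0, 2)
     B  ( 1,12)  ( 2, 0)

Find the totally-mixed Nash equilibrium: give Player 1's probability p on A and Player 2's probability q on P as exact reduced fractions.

P1 indiff ⇒ q·7+(1-q)·0 = q·1+(1-q)·2 ⇒ q(6) = (1-q)(2) ⇒ q = 1/4
P2 indiff ⇒ p·0+(1-p)·12 = p·2+(1-p)·0 ⇒ p(-2) = (1-p)(-12) ⇒ p = 6/7

(p,q) = (6/7, 1/4)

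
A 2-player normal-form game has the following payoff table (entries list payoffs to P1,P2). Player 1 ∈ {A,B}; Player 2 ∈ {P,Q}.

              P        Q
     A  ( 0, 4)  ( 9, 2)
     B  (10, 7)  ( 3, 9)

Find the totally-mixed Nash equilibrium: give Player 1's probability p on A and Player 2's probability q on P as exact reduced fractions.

P1 indiff ⇒ q·0+(1-q)·9 = q·10+(1-q)·3 ⇒ q(-10) = (1-q)(-6) ⇒ q = 3/8
P2 indiff ⇒ p·4+(1-p)·7 = p·2+(1-p)·9 ⇒ p(2) = (1-p)(2) ⇒ p = 1/2

P1 mixes 1/2 on A; P2 mixes 3/8 on P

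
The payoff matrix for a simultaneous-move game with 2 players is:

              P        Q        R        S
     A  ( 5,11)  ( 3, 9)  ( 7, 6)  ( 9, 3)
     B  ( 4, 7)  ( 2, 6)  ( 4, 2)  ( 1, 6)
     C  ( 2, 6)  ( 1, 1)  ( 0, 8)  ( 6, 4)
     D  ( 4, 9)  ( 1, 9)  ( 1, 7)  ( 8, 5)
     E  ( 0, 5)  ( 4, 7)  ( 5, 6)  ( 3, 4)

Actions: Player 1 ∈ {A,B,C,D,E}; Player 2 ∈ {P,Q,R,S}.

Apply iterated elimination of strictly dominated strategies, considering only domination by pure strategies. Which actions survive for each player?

P1 drop B (A beats it: P:5>4 Q:3>2 R:7>4 S:9>1)
P1 drop C (A beats it: P:5>2 Q:3>1 R:7>0 S:9>6)
P1 drop D (A beats it: P:5>4 Q:3>1 R:7>1 S:9>8)
P2 drop R (Q beats it: A:9>6 E:7>6)
P2 drop S (P beats it: A:11>3 E:5>4)
P1→{A,E} P2→{P,Q}

Survivors P1:{A,E} P2:{P,Q}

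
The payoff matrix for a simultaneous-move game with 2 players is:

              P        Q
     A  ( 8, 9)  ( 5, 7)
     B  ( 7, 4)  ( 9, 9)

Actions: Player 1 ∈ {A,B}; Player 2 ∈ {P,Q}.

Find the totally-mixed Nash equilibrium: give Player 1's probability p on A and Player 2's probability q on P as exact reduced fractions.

(p,q) = (5/7, 4/5)

P1 indiff ⇒ q·8+(1-q)·5 = q·7+(1-q)·9 ⇒ q(1) = (1-q)(4) ⇒ q = 4/5
P2 indiff ⇒ p·9+(1-p)·4 = p·7+(1-p)·9 ⇒ p(2) = (1-p)(5) ⇒ p = 5/7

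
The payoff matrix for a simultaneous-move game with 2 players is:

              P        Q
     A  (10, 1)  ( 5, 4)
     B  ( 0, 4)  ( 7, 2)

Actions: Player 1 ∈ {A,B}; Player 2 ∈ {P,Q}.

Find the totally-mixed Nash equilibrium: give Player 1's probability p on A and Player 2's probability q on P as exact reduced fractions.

p=2/5, q=1/6

P1 indiff ⇒ q·10+(1-q)·5 = q·0+(1-q)·7 ⇒ q(10) = (1-q)(2) ⇒ q = 1/6
P2 indiff ⇒ p·1+(1-p)·4 = p·4+(1-p)·2 ⇒ p(-3) = (1-p)(-2) ⇒ p = 2/5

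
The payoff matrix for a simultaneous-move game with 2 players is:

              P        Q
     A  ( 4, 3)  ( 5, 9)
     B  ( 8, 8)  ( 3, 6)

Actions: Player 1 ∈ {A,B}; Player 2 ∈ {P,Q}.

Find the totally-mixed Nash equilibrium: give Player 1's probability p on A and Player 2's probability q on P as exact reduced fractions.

P1 indiff ⇒ q·4+(1-q)·5 = q·8+(1-q)·3 ⇒ q(-4) = (1-q)(-2) ⇒ q = 1/3
P2 indiff ⇒ p·3+(1-p)·8 = p·9+(1-p)·6 ⇒ p(-6) = (1-p)(-2) ⇒ p = 1/4

(p,q) = (1/4, 1/3)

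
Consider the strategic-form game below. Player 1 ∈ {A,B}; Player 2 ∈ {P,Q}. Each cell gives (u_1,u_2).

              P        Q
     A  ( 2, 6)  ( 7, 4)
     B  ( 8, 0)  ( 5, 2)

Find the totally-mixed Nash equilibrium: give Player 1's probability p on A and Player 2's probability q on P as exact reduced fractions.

p=1/2, q=1/4

P1 indiff ⇒ q·2+(1-q)·7 = q·8+(1-q)·5 ⇒ q(-6) = (1-q)(-2) ⇒ q = 1/4
P2 indiff ⇒ p·6+(1-p)·0 = p·4+(1-p)·2 ⇒ p(2) = (1-p)(2) ⇒ p = 1/2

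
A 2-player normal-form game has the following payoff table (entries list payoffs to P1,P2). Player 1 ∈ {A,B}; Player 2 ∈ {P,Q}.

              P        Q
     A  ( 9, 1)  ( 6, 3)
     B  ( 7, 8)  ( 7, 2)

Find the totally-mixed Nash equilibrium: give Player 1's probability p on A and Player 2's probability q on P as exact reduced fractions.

(p,q) = (3/4, 1/3)

P1 indiff ⇒ q·9+(1-q)·6 = q·7+(1-q)·7 ⇒ q(2) = (1-q)(1) ⇒ q = 1/3
P2 indiff ⇒ p·1+(1-p)·8 = p·3+(1-p)·2 ⇒ p(-2) = (1-p)(-6) ⇒ p = 3/4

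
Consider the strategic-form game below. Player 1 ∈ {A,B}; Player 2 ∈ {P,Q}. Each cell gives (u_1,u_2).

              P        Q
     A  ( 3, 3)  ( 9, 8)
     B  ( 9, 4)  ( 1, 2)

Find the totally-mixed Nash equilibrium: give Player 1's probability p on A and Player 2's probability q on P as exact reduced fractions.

P1 indiff ⇒ q·3+(1-q)·9 = q·9+(1-q)·1 ⇒ q(-6) = (1-q)(-8) ⇒ q = 4/7
P2 indiff ⇒ p·3+(1-p)·4 = p·8+(1-p)·2 ⇒ p(-5) = (1-p)(-2) ⇒ p = 2/7

P1 mixes 2/7 on A; P2 mixes 4/7 on P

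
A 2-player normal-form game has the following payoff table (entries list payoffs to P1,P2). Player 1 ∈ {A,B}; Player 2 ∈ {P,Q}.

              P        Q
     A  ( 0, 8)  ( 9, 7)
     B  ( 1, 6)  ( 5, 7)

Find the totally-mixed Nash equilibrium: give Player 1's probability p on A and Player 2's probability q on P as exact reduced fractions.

P1 mixes 1/2 on A; P2 mixes 4/5 on P

P1 indiff ⇒ q·0+(1-q)·9 = q·1+(1-q)·5 ⇒ q(-1) = (1-q)(-4) ⇒ q = 4/5
P2 indiff ⇒ p·8+(1-p)·6 = p·7+(1-p)·7 ⇒ p(1) = (1-p)(1) ⇒ p = 1/2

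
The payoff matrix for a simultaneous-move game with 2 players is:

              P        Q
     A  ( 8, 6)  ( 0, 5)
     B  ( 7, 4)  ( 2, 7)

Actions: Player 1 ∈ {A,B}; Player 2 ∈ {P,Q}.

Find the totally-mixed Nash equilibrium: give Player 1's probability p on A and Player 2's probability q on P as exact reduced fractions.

P1 indiff ⇒ q·8+(1-q)·0 = q·7+(1-q)·2 ⇒ q(1) = (1-q)(2) ⇒ q = 2/3
P2 indiff ⇒ p·6+(1-p)·4 = p·5+(1-p)·7 ⇒ p(1) = (1-p)(3) ⇒ p = 3/4

(p,q) = (3/4, 2/3)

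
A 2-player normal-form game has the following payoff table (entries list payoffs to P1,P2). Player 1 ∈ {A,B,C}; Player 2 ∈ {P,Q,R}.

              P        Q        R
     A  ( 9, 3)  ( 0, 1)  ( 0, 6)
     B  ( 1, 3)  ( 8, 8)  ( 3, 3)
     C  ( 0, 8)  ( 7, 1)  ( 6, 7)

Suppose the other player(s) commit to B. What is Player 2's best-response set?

u_2(P vs B) = 3
u_2(Q vs B) = 8
u_2(R vs B) = 3
max payoff 8 at {Q}

argmax u_2 = {Q}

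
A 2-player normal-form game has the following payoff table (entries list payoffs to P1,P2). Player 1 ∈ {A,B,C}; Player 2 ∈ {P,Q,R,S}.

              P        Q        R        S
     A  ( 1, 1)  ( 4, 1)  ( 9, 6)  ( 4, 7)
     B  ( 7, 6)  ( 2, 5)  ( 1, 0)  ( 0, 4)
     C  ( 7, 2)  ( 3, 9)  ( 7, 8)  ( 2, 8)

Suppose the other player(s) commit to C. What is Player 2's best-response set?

argmax u_2 = {Q}

u_2(P vs C) = 2
u_2(Q vs C) = 9
u_2(R vs C) = 8
u_2(S vs C) = 8
max payoff 9 at {Q}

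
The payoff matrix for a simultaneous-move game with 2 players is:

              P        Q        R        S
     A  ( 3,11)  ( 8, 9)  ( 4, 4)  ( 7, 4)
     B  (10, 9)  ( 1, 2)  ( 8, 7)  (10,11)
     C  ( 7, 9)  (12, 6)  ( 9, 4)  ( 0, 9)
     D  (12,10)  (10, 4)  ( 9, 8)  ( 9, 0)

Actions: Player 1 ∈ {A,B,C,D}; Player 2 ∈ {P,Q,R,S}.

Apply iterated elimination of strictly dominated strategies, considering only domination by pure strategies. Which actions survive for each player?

P1 drop A (D beats it: P:12>3 Q:10>8 R:9>4 S:9>7)
P2 drop Q (P beats it: B:9>2 C:9>6 D:10>4)
P2 drop R (P beats it: B:9>7 C:9>4 D:10>8)
P1 drop C (B beats it: P:10>7 S:10>0)
P1→{B,D} P2→{P,S}

IESDS → P1:{B,D} P2:{P,S}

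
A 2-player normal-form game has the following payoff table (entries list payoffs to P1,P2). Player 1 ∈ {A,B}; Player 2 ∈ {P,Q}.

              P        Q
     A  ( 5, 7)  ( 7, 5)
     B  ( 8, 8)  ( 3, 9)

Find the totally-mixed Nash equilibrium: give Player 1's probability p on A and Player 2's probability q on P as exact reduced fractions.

P1 indiff ⇒ q·5+(1-q)·7 = q·8+(1-q)·3 ⇒ q(-3) = (1-q)(-4) ⇒ q = 4/7
P2 indiff ⇒ p·7+(1-p)·8 = p·5+(1-p)·9 ⇒ p(2) = (1-p)(1) ⇒ p = 1/3

p=1/3, q=4/7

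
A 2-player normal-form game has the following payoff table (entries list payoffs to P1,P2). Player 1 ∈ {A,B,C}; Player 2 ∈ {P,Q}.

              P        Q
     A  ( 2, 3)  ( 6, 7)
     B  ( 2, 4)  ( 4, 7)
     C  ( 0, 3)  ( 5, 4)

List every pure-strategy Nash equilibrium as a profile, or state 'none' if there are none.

(A,P): not NE [P2→Q gives 7>3]
(A,Q): NE
(B,P): not NE [P2→Q gives 7>4]
(B,Q): not NE [P1→A gives 6>4]
(C,P): not NE [P1→B gives 2>0; P2→Q gives 4>3]
(C,Q): not NE [P1→A gives 6>5]

Nash profiles: (A,Q)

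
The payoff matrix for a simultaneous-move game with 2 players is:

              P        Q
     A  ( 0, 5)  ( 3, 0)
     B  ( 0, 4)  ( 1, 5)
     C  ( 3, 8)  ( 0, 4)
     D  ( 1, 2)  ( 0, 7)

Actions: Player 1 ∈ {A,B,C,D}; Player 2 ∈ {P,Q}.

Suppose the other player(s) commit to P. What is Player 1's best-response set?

argmax u_1 = {C}

u_1(A vs P) = 0
u_1(B vs P) = 0
u_1(C vs P) = 3
u_1(D vs P) = 1
max payoff 3 at {C}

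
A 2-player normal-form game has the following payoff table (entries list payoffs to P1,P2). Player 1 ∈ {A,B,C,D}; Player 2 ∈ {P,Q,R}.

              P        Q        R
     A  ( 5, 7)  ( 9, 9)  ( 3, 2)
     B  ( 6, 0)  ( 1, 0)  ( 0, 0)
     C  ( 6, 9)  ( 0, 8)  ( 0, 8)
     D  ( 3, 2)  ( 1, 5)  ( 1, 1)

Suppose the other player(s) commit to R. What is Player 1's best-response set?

argmax u_1 = {A}

u_1(A vs R) = 3
u_1(B vs R) = 0
u_1(C vs R) = 0
u_1(D vs R) = 1
max payoff 3 at {A}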